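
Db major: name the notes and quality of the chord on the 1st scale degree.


Db major scale: Db Eb F Gb Ab Bb C
Diatonic triad on degree 1 stacks scale notes 1, 3, 5: Db F Ab
Db→F = 4 semitones; Db→Ab = 7 semitones → major triad
= Db F Ab (major)


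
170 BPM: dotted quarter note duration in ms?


Solution.
One quarter-note beat = 60000 / BPM = 60000 / 170 ms
Dotted quarter note = 3/2 × quarter note
Duration = 3/2 × 60000 / 170 = 90000 / 170
= 529.4 ms


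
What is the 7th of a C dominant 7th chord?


Dominant 7th chord = root + major 3rd + perfect 5th + minor 7th
Seventh chords stack in thirds, so the letter names are C-E-G-B
Root: C
Major 3rd above C: E
Perfect 5th above C: G
Minor 7th above C: Bb
The 7th = Bb


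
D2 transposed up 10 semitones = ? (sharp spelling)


D2: chromatic position 2 in octave 2 → absolute = 2×12 + 2 = 26
Transpose up 10: 26 + 10 = 36
36 = 3×12 + 0 → C in octave 3
Result = C3


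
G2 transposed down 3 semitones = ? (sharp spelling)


Step by step:
G2: chromatic position 7 in octave 2 → absolute = 2×12 + 7 = 31
Transpose down 3: 31 - 3 = 28
28 = 2×12 + 4 → E in octave 2
Result = E2


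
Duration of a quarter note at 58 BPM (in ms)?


Working:
One quarter-note beat = 60000 / BPM = 60000 / 58 ms
Duration = 60000 / 58
= 1034.5 ms


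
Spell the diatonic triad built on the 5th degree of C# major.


Solution.
C# major scale: C# D# E# F# G# A# B#
Diatonic triad on degree 5 stacks scale notes 5, 7, 2: G# B# D#
G#→B# = 4 semitones; G#→D# = 7 semitones → major triad
= G# B# D# (major)


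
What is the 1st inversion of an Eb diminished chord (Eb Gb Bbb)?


Let's work it out.
Root position: Eb Gb Bbb
1st inversion: move root up an octave
Bass note: Gb
Notes (bottom to top) = Gb Bbb Eb


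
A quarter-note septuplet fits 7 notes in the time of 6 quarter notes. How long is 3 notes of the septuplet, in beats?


Septuplet: 7 notes occupy the space of 6 quarter notes
Space = 6 × 1 = 6 beats
Each septuplet note = 6 / 7 = 6/7 beats
3 notes = 3 × 6/7 = 18/7
= 18/7 beats


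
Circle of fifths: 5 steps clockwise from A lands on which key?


Working:
Each clockwise step on the circle of fifths moves up a perfect 5th
From A: A → E → B → F#/Gb → Db → Ab
= Ab


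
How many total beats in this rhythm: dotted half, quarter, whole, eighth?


Solution.
Beat values:
  dotted half = 3 beats
  quarter = 1 beat
  whole = 4 beats
  eighth = 0.5 beats
Sum = 3 + 1 + 4 + 0.5
= 8.5 beats


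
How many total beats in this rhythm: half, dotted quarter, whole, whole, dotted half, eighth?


Let's work it out.
Beat values:
  half = 2 beats
  dotted quarter = 1.5 beats
  whole = 4 beats
  whole = 4 beats
  dotted half = 3 beats
  eighth = 0.5 beats
Sum = 2 + 1.5 + 4 + 4 + 3 + 0.5
= 15 beats


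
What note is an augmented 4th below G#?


Let's work it out.
A 4th spans 4 letter names, so from G we land on D
An augmented 4th = 6 semitones below G#
Spell D at that pitch: D
= D


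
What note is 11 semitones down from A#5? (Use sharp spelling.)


Step by step:
A#5: chromatic position 10 in octave 5 → absolute = 5×12 + 10 = 70
Transpose down 11: 70 - 11 = 59
59 = 4×12 + 11 → B in octave 4
Result = B4


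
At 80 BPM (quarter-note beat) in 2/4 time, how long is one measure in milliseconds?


Reasoning:
Quarter-note beat duration = 60000 / 80 ms
Beats per measure (2/4) = 2
One measure = 2 × 60000 / 80 = 120000 / 80 ms
= 1500.0 ms


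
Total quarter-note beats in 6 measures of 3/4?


Solution.
Time signature 3/4: the bottom number 4 means the quarter note gets one count
The top number 3 means 3 quarter-note beats per measure
Total = 3 × 6 measures
= 18 quarter-note beats


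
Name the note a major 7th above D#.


Working:
A 7th spans 7 letter names, so from D we land on C
A major 7th = 11 semitones above D#
Spell C at that pitch: C##
= C##


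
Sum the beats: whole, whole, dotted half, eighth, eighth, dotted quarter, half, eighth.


Beat values:
  whole = 4 beats
  whole = 4 beats
  dotted half = 3 beats
  eighth = 0.5 beats
  eighth = 0.5 beats
  dotted quarter = 1.5 beats
  half = 2 beats
  eighth = 0.5 beats
Sum = 4 + 4 + 3 + 0.5 + 0.5 + 1.5 + 2 + 0.5
= 16 beats


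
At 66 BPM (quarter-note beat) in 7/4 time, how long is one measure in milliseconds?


Quarter-note beat duration = 60000 / 66 ms
Beats per measure (7/4) = 7
One measure = 7 × 60000 / 66 = 420000 / 66 ms
= 6363.6 ms


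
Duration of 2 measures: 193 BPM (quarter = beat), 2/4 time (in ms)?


Reasoning:
Quarter-note beat duration = 60000 / 193 ms
Beats per measure (2/4) = 2
One measure = 2 × 60000 / 193 = 120000 / 193 ms
2 measures = 2 × 120000 / 193 = 240000 / 193
= 1243.5 ms


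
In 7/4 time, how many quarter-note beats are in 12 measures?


Time signature 7/4: the bottom number 4 means the quarter note gets one count
The top number 7 means 7 quarter-note beats per measure
Total = 7 × 12 measures
= 84 quarter-note beats


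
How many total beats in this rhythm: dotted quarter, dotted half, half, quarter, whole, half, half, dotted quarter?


Step by step:
Beat values:
  dotted quarter = 1.5 beats
  dotted half = 3 beats
  half = 2 beats
  quarter = 1 beat
  whole = 4 beats
  half = 2 beats
  half = 2 beats
  dotted quarter = 1.5 beats
Sum = 1.5 + 3 + 2 + 1 + 4 + 2 + 2 + 1.5
= 17 beats


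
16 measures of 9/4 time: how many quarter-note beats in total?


Reasoning:
Time signature 9/4: the bottom number 4 means the quarter note gets one count
The top number 9 means 9 quarter-note beats per measure
Total = 9 × 16 measures
= 144 quarter-note beats


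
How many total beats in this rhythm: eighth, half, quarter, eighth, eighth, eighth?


Beat values:
  eighth = 0.5 beats
  half = 2 beats
  quarter = 1 beat
  eighth = 0.5 beats
  eighth = 0.5 beats
  eighth = 0.5 beats
Sum = 0.5 + 2 + 1 + 0.5 + 0.5 + 0.5
= 5 beats


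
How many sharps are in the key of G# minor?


Solution.
Sharp minor keys follow the circle of fifths: A(0), E(1), B(2), F#(3), C#(4), G#(5), D#(6), A#(7)
G# minor has 5 sharps
Order of sharps: F# C# G# D# A# E# B# → first 5: F#, C#, G#, D#, A#
= 5 sharps


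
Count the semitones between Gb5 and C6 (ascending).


Absolute semitone position = octave×12 + chromatic position
Gb5: 5×12 + 6 = 66
C6: 6×12 + 0 = 72
Difference = 72 - 66 = 6
= 6 semitones


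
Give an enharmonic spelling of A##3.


Step by step:
Enharmonic notes sound the same pitch but are spelled with different letter names
A## and B name the same pitch class
= B3


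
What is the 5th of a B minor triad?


Solution.
Minor triad = root + minor 3rd (3 semitones) + perfect 5th (7 semitones)
A triad on B stacks thirds, so the chord tones use letter names B-D-F
Root: B
Minor 3rd above B: D
Perfect 5th above B: F#
The 5th = F#


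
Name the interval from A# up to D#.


Working:
Letter names: A → D spans 4 letter names → a 4th
Semitones: A# → D# = 5 half-steps
A 4th of 5 semitones is a perfect 4th
= perfect 4th


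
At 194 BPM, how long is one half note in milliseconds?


Let's work it out.
One quarter-note beat = 60000 / BPM = 60000 / 194 ms
Half note = 2 × quarter note
Duration = 2 × 60000 / 194 = 120000 / 194
= 618.6 ms


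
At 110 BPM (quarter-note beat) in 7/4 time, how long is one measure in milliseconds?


Quarter-note beat duration = 60000 / 110 ms
Beats per measure (7/4) = 7
One measure = 7 × 60000 / 110 = 420000 / 110 ms
= 3818.2 ms


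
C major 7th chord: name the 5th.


Major 7th chord = root + major 3rd + perfect 5th + major 7th
Seventh chords stack in thirds, so the letter names are C-E-G-B
Root: C
Major 3rd above C: E
Perfect 5th above C: G
Major 7th above C: B
The 5th = G


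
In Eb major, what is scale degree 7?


Solution.
Major scale pattern: W-W-H-W-W-W-H (2-2-1-2-2-2-1 semitones)
Starting from Eb:
  Eb + 2 semitones → F
  F + 2 semitones → G
  G + 1 semitone → Ab
  Ab + 2 semitones → Bb
  Bb + 2 semitones → C
  C + 2 semitones → D
  D + 1 semitone → Eb
Scale: Eb F G Ab Bb C D
Degree 7 = D


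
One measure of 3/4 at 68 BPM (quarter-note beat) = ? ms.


Reasoning:
Quarter-note beat duration = 60000 / 68 ms
Beats per measure (3/4) = 3
One measure = 3 × 60000 / 68 = 180000 / 68 ms
= 2647.1 ms


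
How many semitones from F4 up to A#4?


Step by step:
Absolute semitone position = octave×12 + chromatic position
F4: 4×12 + 5 = 53
A#4: 4×12 + 10 = 58
Difference = 58 - 53 = 5
= 5 semitones


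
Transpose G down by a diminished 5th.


Working:
diminished 5th: 5 letter names, 6 semitones
Letter: G - 4 → C
Pitch: G - 6 semitones, spelled as a C → C#
= C#


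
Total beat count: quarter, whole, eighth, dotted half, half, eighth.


Let's work it out.
Beat values:
  quarter = 1 beat
  whole = 4 beats
  eighth = 0.5 beats
  dotted half = 3 beats
  half = 2 beats
  eighth = 0.5 beats
Sum = 1 + 4 + 0.5 + 3 + 2 + 0.5
= 11 beats


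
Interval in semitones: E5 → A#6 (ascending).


Solution.
Absolute semitone position = octave×12 + chromatic position
E5: 5×12 + 4 = 64
A#6: 6×12 + 10 = 82
Difference = 82 - 64 = 18
= 18 semitones


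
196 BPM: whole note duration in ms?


Step by step:
One quarter-note beat = 60000 / BPM = 60000 / 196 ms
Whole note = 4 × quarter note
Duration = 4 × 60000 / 196 = 240000 / 196
= 1224.5 ms


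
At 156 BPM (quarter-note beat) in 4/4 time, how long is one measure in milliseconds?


Solution.
Quarter-note beat duration = 60000 / 156 ms
Beats per measure (4/4) = 4
One measure = 4 × 60000 / 156 = 240000 / 156 ms
= 1538.5 ms


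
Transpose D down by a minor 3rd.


Let's work it out.
minor 3rd: 3 letter names, 3 semitones
Letter: D - 2 → B
Pitch: D - 3 semitones, spelled as a B → B
= B


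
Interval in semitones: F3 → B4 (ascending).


Let's work it out.
Absolute semitone position = octave×12 + chromatic position
F3: 3×12 + 5 = 41
B4: 4×12 + 11 = 59
Difference = 59 - 41 = 18
= 18 semitones


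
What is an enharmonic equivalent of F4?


Let's work it out.
Enharmonic notes sound the same pitch but are spelled with different letter names
F and Gbb name the same pitch class
= Gbb4


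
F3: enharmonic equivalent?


Reasoning:
Enharmonic notes sound the same pitch but are spelled with different letter names
F and Gbb name the same pitch class
= Gbb3


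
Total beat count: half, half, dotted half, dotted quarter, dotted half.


Step by step:
Beat values:
  half = 2 beats
  half = 2 beats
  dotted half = 3 beats
  dotted quarter = 1.5 beats
  dotted half = 3 beats
Sum = 2 + 2 + 3 + 1.5 + 3
= 11.5 beats


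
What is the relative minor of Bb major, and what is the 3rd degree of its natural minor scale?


Solution.
The relative minor shares the major's key signature and starts on its 6th degree
6th degree = a major 6th above the tonic; a major 6th above Bb is G
→ relative minor of Bb major is G minor
G natural minor scale: G A Bb C D Eb F
= G minor; 3rd degree = Bb


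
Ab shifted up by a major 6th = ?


Reasoning:
major 6th: 6 letter names, 9 semitones
Letter: A + 5 → F
Pitch: Ab + 9 semitones, spelled as an F → F
= F


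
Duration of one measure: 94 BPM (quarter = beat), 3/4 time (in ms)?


Let's work it out.
Quarter-note beat duration = 60000 / 94 ms
Beats per measure (3/4) = 3
One measure = 3 × 60000 / 94 = 180000 / 94 ms
= 1914.9 ms


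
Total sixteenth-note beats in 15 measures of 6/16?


Working:
Time signature 6/16: the bottom number 16 means the sixteenth note gets one count
The top number 6 means 6 sixteenth-note beats per measure
Total = 6 × 15 measures
= 90 sixteenth-note beats


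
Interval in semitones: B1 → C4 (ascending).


Absolute semitone position = octave×12 + chromatic position
B1: 1×12 + 11 = 23
C4: 4×12 + 0 = 48
Difference = 48 - 23 = 25
= 25 semitones


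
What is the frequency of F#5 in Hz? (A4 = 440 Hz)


f = 440 × 2^(n/12) where n = semitones from A4
F#5: 9 semitones from A4
f = 440 × 2^(9/12)
f = 739.99 Hz


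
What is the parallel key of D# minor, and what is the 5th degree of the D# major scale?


Solution.
Parallel keys share the same tonic but differ in mode
D# minor → parallel is D# major
D# major scale: D# E# F## G# A# B# C##
= D# major; 5th degree = A#


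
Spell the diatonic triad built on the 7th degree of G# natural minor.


Reasoning:
G# natural minor scale: G# A# B C# D# E F#
Diatonic triad on degree 7 stacks scale notes 7, 2, 4: F# A# C#
F#→A# = 4 semitones; F#→C# = 7 semitones → major triad
= F# A# C# (major)


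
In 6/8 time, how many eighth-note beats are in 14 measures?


Time signature 6/8: the bottom number 8 means the eighth note gets one count
The top number 6 means 6 eighth-note beats per measure
Total = 6 × 14 measures
= 84 eighth-note beats


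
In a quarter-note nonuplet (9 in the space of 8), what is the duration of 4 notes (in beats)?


Working:
Nonuplet: 9 notes occupy the space of 8 quarter notes
Space = 8 × 1 = 8 beats
Each nonuplet note = 8 / 9 = 8/9 beats
4 notes = 4 × 8/9 = 32/9
= 32/9 beats


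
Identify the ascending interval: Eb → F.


Letter names: E → F spans 2 letter names → a 2nd
Semitones: Eb → F = 2 half-steps
A 2nd of 2 semitones is a major 2nd
= major 2nd


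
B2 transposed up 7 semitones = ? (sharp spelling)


B2: chromatic position 11 in octave 2 → absolute = 2×12 + 11 = 35
Transpose up 7: 35 + 7 = 42
42 = 3×12 + 6 → F# in octave 3
Result = F#3


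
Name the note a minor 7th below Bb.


Reasoning:
A 7th spans 7 letter names, so from B we land on C
A minor 7th = 10 semitones below Bb
Spell C at that pitch: C
= C


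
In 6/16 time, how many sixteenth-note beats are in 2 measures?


Step by step:
Time signature 6/16: the bottom number 16 means the sixteenth note gets one count
The top number 6 means 6 sixteenth-note beats per measure
Total = 6 × 2 measures
= 12 sixteenth-note beats


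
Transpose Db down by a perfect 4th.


Solution.
perfect 4th: 4 letter names, 5 semitones
Letter: D - 3 → A
Pitch: Db - 5 semitones, spelled as an A → Ab
= Ab


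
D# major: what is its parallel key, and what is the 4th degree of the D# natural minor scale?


Working:
Parallel keys share the same tonic but differ in mode
D# major → parallel is D# minor
D# natural minor scale: D# E# F# G# A# B C#
= D# minor; 4th degree = G#


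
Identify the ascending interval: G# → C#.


Letter names: G → C spans 4 letter names → a 4th
Semitones: G# → C# = 5 half-steps
A 4th of 5 semitones is a perfect 4th
= perfect 4th


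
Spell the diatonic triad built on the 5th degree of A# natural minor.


A# natural minor scale: A# B# C# D# E# F# G#
Diatonic triad on degree 5 stacks scale notes 5, 7, 2: E# G# B#
E#→G# = 3 semitones; E#→B# = 7 semitones → minor triad
= E# G# B# (minor)


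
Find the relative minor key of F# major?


Reasoning:
The relative minor shares the major's key signature and starts on its 6th degree
6th degree = a major 6th above the tonic; a major 6th above F# is D#
→ relative minor of F# major is D# minor
= D# minor


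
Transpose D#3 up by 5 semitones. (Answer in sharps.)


Reasoning:
D#3: chromatic position 3 in octave 3 → absolute = 3×12 + 3 = 39
Transpose up 5: 39 + 5 = 44
44 = 3×12 + 8 → G# in octave 3
Result = G#3


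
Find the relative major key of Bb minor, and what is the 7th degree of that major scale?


The relative major shares the key signature and is a minor 3rd above the minor tonic
A minor 3rd above Bb is Db
→ relative major of Bb minor is Db major
Db major scale: Db Eb F Gb Ab Bb C
= Db major; 7th degree = C


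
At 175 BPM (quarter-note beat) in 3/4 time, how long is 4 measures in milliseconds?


Quarter-note beat duration = 60000 / 175 ms
Beats per measure (3/4) = 3
One measure = 3 × 60000 / 175 = 180000 / 175 ms
4 measures = 4 × 180000 / 175 = 720000 / 175
= 4114.3 ms


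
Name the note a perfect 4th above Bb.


Solution.
A 4th spans 4 letter names, so from B we land on E
A perfect 4th = 5 semitones above Bb
Spell E at that pitch: Eb
= Eb


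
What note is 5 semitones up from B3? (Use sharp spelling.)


Working:
B3: chromatic position 11 in octave 3 → absolute = 3×12 + 11 = 47
Transpose up 5: 47 + 5 = 52
52 = 4×12 + 4 → E in octave 4
Result = E4


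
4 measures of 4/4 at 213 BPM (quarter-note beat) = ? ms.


Step by step:
Quarter-note beat duration = 60000 / 213 ms
Beats per measure (4/4) = 4
One measure = 4 × 60000 / 213 = 240000 / 213 ms
4 measures = 4 × 240000 / 213 = 960000 / 213
= 4507.0 ms


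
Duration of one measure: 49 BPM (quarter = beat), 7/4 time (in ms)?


Solution.
Quarter-note beat duration = 60000 / 49 ms
Beats per measure (7/4) = 7
One measure = 7 × 60000 / 49 = 420000 / 49 ms
= 8571.4 ms


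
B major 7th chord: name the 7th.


Major 7th chord = root + major 3rd + perfect 5th + major 7th
Seventh chords stack in thirds, so the letter names are B-D-F-A
Root: B
Major 3rd above B: D#
Perfect 5th above B: F#
Major 7th above B: A#
The 7th = A#


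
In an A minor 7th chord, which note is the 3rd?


Working:
Minor 7th chord = root + minor 3rd + perfect 5th + minor 7th
Seventh chords stack in thirds, so the letter names are A-C-E-G
Root: A
Minor 3rd above A: C
Perfect 5th above A: E
Minor 7th above A: G
The 3rd = C


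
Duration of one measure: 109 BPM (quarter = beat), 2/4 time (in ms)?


Let's work it out.
Quarter-note beat duration = 60000 / 109 ms
Beats per measure (2/4) = 2
One measure = 2 × 60000 / 109 = 120000 / 109 ms
= 1100.9 ms


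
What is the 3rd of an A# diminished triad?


Let's work it out.
Diminished triad = root + minor 3rd (3 semitones) + diminished 5th (6 semitones)
A triad on A# stacks thirds, so the chord tones use letter names A-C-E
Root: A#
Minor 3rd above A#: C#
Diminished 5th above A#: E
The 3rd = C#


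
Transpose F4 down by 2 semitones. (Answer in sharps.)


F4: chromatic position 5 in octave 4 → absolute = 4×12 + 5 = 53
Transpose down 2: 53 - 2 = 51
51 = 4×12 + 3 → D# in octave 4
Result = D#4


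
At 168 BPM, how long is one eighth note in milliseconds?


Working:
One quarter-note beat = 60000 / BPM = 60000 / 168 ms
Eighth note = 1/2 × quarter note
Duration = 1/2 × 60000 / 168 = 30000 / 168
= 178.6 ms


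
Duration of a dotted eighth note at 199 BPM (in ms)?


Working:
One quarter-note beat = 60000 / BPM = 60000 / 199 ms
Dotted eighth note = 3/4 × quarter note
Duration = 3/4 × 60000 / 199 = 45000 / 199
= 226.1 ms


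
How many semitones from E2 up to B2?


Step by step:
Absolute semitone position = octave×12 + chromatic position
E2: 2×12 + 4 = 28
B2: 2×12 + 11 = 35
Difference = 35 - 28 = 7
= 7 semitones


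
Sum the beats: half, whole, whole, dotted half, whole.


Reasoning:
Beat values:
  half = 2 beats
  whole = 4 beats
  whole = 4 beats
  dotted half = 3 beats
  whole = 4 beats
Sum = 2 + 4 + 4 + 3 + 4
= 17 beats


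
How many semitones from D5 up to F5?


Absolute semitone position = octave×12 + chromatic position
D5: 5×12 + 2 = 62
F5: 5×12 + 5 = 65
Difference = 65 - 62 = 3
= 3 semitones


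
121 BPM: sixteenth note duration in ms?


One quarter-note beat = 60000 / BPM = 60000 / 121 ms
Sixteenth note = 1/4 × quarter note
Duration = 1/4 × 60000 / 121 = 15000 / 121
= 124.0 ms


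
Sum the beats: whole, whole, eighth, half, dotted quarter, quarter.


Reasoning:
Beat values:
  whole = 4 beats
  whole = 4 beats
  eighth = 0.5 beats
  half = 2 beats
  dotted quarter = 1.5 beats
  quarter = 1 beat
Sum = 4 + 4 + 0.5 + 2 + 1.5 + 1
= 13 beats


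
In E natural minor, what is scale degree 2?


Reasoning:
Natural minor scale pattern: W-H-W-W-H-W-W (2-1-2-2-1-2-2 semitones)
Starting from E:
  E + 2 semitones → F#
  F# + 1 semitone → G
  G + 2 semitones → A
  A + 2 semitones → B
  B + 1 semitone → C
  C + 2 semitones → D
  D + 2 semitones → E
Scale: E F# G A B C D
Degree 2 = F#


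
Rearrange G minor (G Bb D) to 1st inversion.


Root position: G Bb D
1st inversion: move root up an octave
Bass note: Bb
Notes (bottom to top) = Bb D G


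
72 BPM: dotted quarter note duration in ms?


Step by step:
One quarter-note beat = 60000 / BPM = 60000 / 72 ms
Dotted quarter note = 3/2 × quarter note
Duration = 3/2 × 60000 / 72 = 90000 / 72
= 1250.0 ms


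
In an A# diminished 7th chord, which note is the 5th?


Diminished 7th chord = root + minor 3rd + diminished 5th + diminished 7th
Seventh chords stack in thirds, so the letter names are A-C-E-G
Root: A#
Minor 3rd above A#: C#
Diminished 5th above A#: E
Diminished 7th above A#: G
The 5th = E


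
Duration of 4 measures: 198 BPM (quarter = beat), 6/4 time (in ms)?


Solution.
Quarter-note beat duration = 60000 / 198 ms
Beats per measure (6/4) = 6
One measure = 6 × 60000 / 198 = 360000 / 198 ms
4 measures = 4 × 360000 / 198 = 1440000 / 198
= 7272.7 ms


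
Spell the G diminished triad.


Diminished triad = root + minor 3rd (3 semitones) + diminished 5th (6 semitones)
A triad on G stacks thirds, so the chord tones use letter names G-B-D
Root: G
Minor 3rd above G: Bb
Diminished 5th above G: Db
Chord = G Bb Db


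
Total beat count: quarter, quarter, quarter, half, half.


Reasoning:
Beat values:
  quarter = 1 beat
  quarter = 1 beat
  quarter = 1 beat
  half = 2 beats
  half = 2 beats
Sum = 1 + 1 + 1 + 2 + 2
= 7 beats


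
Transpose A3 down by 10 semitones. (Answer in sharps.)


Reasoning:
A3: chromatic position 9 in octave 3 → absolute = 3×12 + 9 = 45
Transpose down 10: 45 - 10 = 35
35 = 2×12 + 11 → B in octave 2
Result = B2


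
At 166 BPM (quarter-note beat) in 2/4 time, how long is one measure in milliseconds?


Reasoning:
Quarter-note beat duration = 60000 / 166 ms
Beats per measure (2/4) = 2
One measure = 2 × 60000 / 166 = 120000 / 166 ms
= 722.9 ms


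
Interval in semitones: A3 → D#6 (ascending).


Step by step:
Absolute semitone position = octave×12 + chromatic position
A3: 3×12 + 9 = 45
D#6: 6×12 + 3 = 75
Difference = 75 - 45 = 30
= 30 semitones


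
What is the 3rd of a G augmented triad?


Augmented triad = root + major 3rd (4 semitones) + augmented 5th (8 semitones)
A triad on G stacks thirds, so the chord tones use letter names G-B-D
Root: G
Major 3rd above G: B
Augmented 5th above G: D#
The 3rd = B


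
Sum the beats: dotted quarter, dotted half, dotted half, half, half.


Beat values:
  dotted quarter = 1.5 beats
  dotted half = 3 beats
  dotted half = 3 beats
  half = 2 beats
  half = 2 beats
Sum = 1.5 + 3 + 3 + 2 + 2
= 11.5 beats


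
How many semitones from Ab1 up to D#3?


Working:
Absolute semitone position = octave×12 + chromatic position
Ab1: 1×12 + 8 = 20
D#3: 3×12 + 3 = 39
Difference = 39 - 20 = 19
= 19 semitones


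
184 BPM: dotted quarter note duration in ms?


Working:
One quarter-note beat = 60000 / BPM = 60000 / 184 ms
Dotted quarter note = 3/2 × quarter note
Duration = 3/2 × 60000 / 184 = 90000 / 184
= 489.1 ms


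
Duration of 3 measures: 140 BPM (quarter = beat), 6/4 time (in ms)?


Step by step:
Quarter-note beat duration = 60000 / 140 ms
Beats per measure (6/4) = 6
One measure = 6 × 60000 / 140 = 360000 / 140 ms
3 measures = 3 × 360000 / 140 = 1080000 / 140
= 7714.3 ms


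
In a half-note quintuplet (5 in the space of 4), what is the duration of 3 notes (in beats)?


Quintuplet: 5 notes occupy the space of 4 half notes
Space = 4 × 2 = 8 beats
Each quintuplet note = 8 / 5 = 8/5 beats
3 notes = 3 × 8/5 = 24/5
= 24/5 beats


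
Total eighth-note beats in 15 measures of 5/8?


Reasoning:
Time signature 5/8: the bottom number 8 means the eighth note gets one count
The top number 5 means 5 eighth-note beats per measure
Total = 5 × 15 measures
= 75 eighth-note beats


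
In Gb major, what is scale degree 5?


Let's work it out.
Major scale pattern: W-W-H-W-W-W-H (2-2-1-2-2-2-1 semitones)
Starting from Gb:
  Gb + 2 semitones → Ab
  Ab + 2 semitones → Bb
  Bb + 1 semitone → Cb
  Cb + 2 semitones → Db
  Db + 2 semitones → Eb
  Eb + 2 semitones → F
  F + 1 semitone → Gb
Scale: Gb Ab Bb Cb Db Eb F
Degree 5 = Db


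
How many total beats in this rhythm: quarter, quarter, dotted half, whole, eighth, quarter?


Step by step:
Beat values:
  quarter = 1 beat
  quarter = 1 beat
  dotted half = 3 beats
  whole = 4 beats
  eighth = 0.5 beats
  quarter = 1 beat
Sum = 1 + 1 + 3 + 4 + 0.5 + 1
= 10.5 beats


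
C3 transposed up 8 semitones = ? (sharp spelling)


Working:
C3: chromatic position 0 in octave 3 → absolute = 3×12 + 0 = 36
Transpose up 8: 36 + 8 = 44
44 = 3×12 + 8 → G# in octave 3
Result = G#3


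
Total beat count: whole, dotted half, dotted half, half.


Beat values:
  whole = 4 beats
  dotted half = 3 beats
  dotted half = 3 beats
  half = 2 beats
Sum = 4 + 3 + 3 + 2
= 12 beats


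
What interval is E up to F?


Letter names: E → F spans 2 letter names → a 2nd
Semitones: E → F = 1 half-step
A 2nd of 1 semitone is a minor 2nd
= minor 2nd


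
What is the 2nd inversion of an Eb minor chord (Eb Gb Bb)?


Reasoning:
Root position: Eb Gb Bb
2nd inversion: move root and 3rd up an octave
Bass note: Bb
Notes (bottom to top) = Bb Eb Gb


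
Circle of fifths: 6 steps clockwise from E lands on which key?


Each clockwise step on the circle of fifths moves up a perfect 5th
From E: E → B → F#/Gb → Db → Ab → Eb → Bb
= Bb


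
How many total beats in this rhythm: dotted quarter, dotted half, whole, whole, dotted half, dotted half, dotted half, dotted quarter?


Solution.
Beat values:
  dotted quarter = 1.5 beats
  dotted half = 3 beats
  whole = 4 beats
  whole = 4 beats
  dotted half = 3 beats
  dotted half = 3 beats
  dotted half = 3 beats
  dotted quarter = 1.5 beats
Sum = 1.5 + 3 + 4 + 4 + 3 + 3 + 3 + 1.5
= 23 beats


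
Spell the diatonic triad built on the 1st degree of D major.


Working:
D major scale: D E F# G A B C#
Diatonic triad on degree 1 stacks scale notes 1, 3, 5: D F# A
D→F# = 4 semitones; D→A = 7 semitones → major triad
= D F# A (major)


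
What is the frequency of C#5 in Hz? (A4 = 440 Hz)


Working:
f = 440 × 2^(n/12) where n = semitones from A4
C#5: 4 semitones from A4
f = 440 × 2^(4/12)
f = 554.37 Hz


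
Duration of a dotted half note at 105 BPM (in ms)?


Reasoning:
One quarter-note beat = 60000 / BPM = 60000 / 105 ms
Dotted half note = 3 × quarter note
Duration = 3 × 60000 / 105 = 180000 / 105
= 1714.3 ms


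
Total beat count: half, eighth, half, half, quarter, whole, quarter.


Step by step:
Beat values:
  half = 2 beats
  eighth = 0.5 beats
  half = 2 beats
  half = 2 beats
  quarter = 1 beat
  whole = 4 beats
  quarter = 1 beat
Sum = 2 + 0.5 + 2 + 2 + 1 + 4 + 1
= 12.5 beats


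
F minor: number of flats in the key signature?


Step by step:
Flat minor keys: A(0), D(1), G(2), C(3), F(4), Bb(5), Eb(6), Ab(7)
F minor has 4 flats
Order of flats: Bb Eb Ab Db Gb Cb Fb → first 4: Bb, Eb, Ab, Db
= 4 flats


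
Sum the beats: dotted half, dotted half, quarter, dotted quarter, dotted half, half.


Solution.
Beat values:
  dotted half = 3 beats
  dotted half = 3 beats
  quarter = 1 beat
  dotted quarter = 1.5 beats
  dotted half = 3 beats
  half = 2 beats
Sum = 3 + 3 + 1 + 1.5 + 3 + 2
= 13.5 beats


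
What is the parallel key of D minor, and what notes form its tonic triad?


Solution.
Parallel keys share the same tonic but differ in mode
D minor → parallel is D major
Tonic triad of D major = D F# A
= D major; triad = D F# A


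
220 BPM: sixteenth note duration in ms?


Solution.
One quarter-note beat = 60000 / BPM = 60000 / 220 ms
Sixteenth note = 1/4 × quarter note
Duration = 1/4 × 60000 / 220 = 15000 / 220
= 68.2 ms


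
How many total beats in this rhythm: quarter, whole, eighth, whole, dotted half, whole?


Beat values:
  quarter = 1 beat
  whole = 4 beats
  eighth = 0.5 beats
  whole = 4 beats
  dotted half = 3 beats
  whole = 4 beats
Sum = 1 + 4 + 0.5 + 4 + 3 + 4
= 16.5 beats


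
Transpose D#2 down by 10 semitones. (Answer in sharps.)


D#2: chromatic position 3 in octave 2 → absolute = 2×12 + 3 = 27
Transpose down 10: 27 - 10 = 17
17 = 1×12 + 5 → F in octave 1
Result = F1


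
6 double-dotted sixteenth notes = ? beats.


Step by step:
Base sixteenth note = 1/4 beats
Dot 1 adds half the previous value: +1/8
Dot 2 adds half the previous value: +1/16
One double-dotted sixteenth = 1/4 + 1/8 + 1/16 = 7/16
6 of them = 6 × 7/16 = 21/8
= 21/8 beats


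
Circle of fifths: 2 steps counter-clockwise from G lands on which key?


Reasoning:
Each counter-clockwise step moves down a perfect 5th (= up a perfect 4th)
From G: G → C → F
= F


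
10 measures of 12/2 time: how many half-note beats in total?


Step by step:
Time signature 12/2: the bottom number 2 means the half note gets one count
The top number 12 means 12 half-note beats per measure
Total = 12 × 10 measures
= 120 half-note beats


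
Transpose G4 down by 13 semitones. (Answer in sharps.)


G4: chromatic position 7 in octave 4 → absolute = 4×12 + 7 = 55
Transpose down 13: 55 - 13 = 42
42 = 3×12 + 6 → F# in octave 3
Result = F#3


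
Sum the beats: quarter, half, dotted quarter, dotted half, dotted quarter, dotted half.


Beat values:
  quarter = 1 beat
  half = 2 beats
  dotted quarter = 1.5 beats
  dotted half = 3 beats
  dotted quarter = 1.5 beats
  dotted half = 3 beats
Sum = 1 + 2 + 1.5 + 3 + 1.5 + 3
= 12 beats


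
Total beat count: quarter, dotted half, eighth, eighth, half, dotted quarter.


Solution.
Beat values:
  quarter = 1 beat
  dotted half = 3 beats
  eighth = 0.5 beats
  eighth = 0.5 beats
  half = 2 beats
  dotted quarter = 1.5 beats
Sum = 1 + 3 + 0.5 + 0.5 + 2 + 1.5
= 8.5 beats


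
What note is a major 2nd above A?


A 2nd spans 2 letter names, so from A we land on B
A major 2nd = 2 semitones above A
Spell B at that pitch: B
= B


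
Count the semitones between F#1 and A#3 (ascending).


Absolute semitone position = octave×12 + chromatic position
F#1: 1×12 + 6 = 18
A#3: 3×12 + 10 = 46
Difference = 46 - 18 = 28
= 28 semitones


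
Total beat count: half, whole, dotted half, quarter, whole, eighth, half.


Solution.
Beat values:
  half = 2 beats
  whole = 4 beats
  dotted half = 3 beats
  quarter = 1 beat
  whole = 4 beats
  eighth = 0.5 beats
  half = 2 beats
Sum = 2 + 4 + 3 + 1 + 4 + 0.5 + 2
= 16.5 beats


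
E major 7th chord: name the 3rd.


Major 7th chord = root + major 3rd + perfect 5th + major 7th
Seventh chords stack in thirds, so the letter names are E-G-B-D
Root: E
Major 3rd above E: G#
Perfect 5th above E: B
Major 7th above E: D#
The 3rd = G#


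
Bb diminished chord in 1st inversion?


Root position: Bb Db Fb
1st inversion: move root up an octave
Bass note: Db
Notes (bottom to top) = Db Fb Bb


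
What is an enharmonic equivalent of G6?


Enharmonic notes sound the same pitch but are spelled with different letter names
G and Abb name the same pitch class
= Abb6


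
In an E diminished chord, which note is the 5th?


Diminished triad = root + minor 3rd (3 semitones) + diminished 5th (6 semitones)
A triad on E stacks thirds, so the chord tones use letter names E-G-B
Root: E
Minor 3rd above E: G
Diminished 5th above E: Bb
The 5th = Bb


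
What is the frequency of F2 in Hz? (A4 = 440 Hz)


Reasoning:
f = 440 × 2^(n/12) where n = semitones from A4
F2: -28 semitones from A4
f = 440 × 2^(-28/12)
f = 87.31 Hz


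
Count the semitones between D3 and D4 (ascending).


Solution.
Absolute semitone position = octave×12 + chromatic position
D3: 3×12 + 2 = 38
D4: 4×12 + 2 = 50
Difference = 50 - 38 = 12
= 12 semitones


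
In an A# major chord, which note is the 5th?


Let's work it out.
Major triad = root + major 3rd (4 semitones) + perfect 5th (7 semitones)
A triad on A# stacks thirds, so the chord tones use letter names A-C-E
Root: A#
Major 3rd above A#: C##
Perfect 5th above A#: E#
The 5th = E#


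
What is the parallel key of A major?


Parallel keys share the same tonic but differ in mode
A major → parallel is A minor
= A minor


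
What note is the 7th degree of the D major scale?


Working:
Major scale pattern: W-W-H-W-W-W-H (2-2-1-2-2-2-1 semitones)
Starting from D:
  D + 2 semitones → E
  E + 2 semitones → F#
  F# + 1 semitone → G
  G + 2 semitones → A
  A + 2 semitones → B
  B + 2 semitones → C#
  C# + 1 semitone → D
Scale: D E F# G A B C#
Degree 7 = C#


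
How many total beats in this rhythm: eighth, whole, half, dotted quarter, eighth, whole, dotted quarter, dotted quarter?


Working:
Beat values:
  eighth = 0.5 beats
  whole = 4 beats
  half = 2 beats
  dotted quarter = 1.5 beats
  eighth = 0.5 beats
  whole = 4 beats
  dotted quarter = 1.5 beats
  dotted quarter = 1.5 beats
Sum = 0.5 + 4 + 2 + 1.5 + 0.5 + 4 + 1.5 + 1.5
= 15.5 beats


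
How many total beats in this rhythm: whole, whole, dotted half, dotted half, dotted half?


Working:
Beat values:
  whole = 4 beats
  whole = 4 beats
  dotted half = 3 beats
  dotted half = 3 beats
  dotted half = 3 beats
Sum = 4 + 4 + 3 + 3 + 3
= 17 beats


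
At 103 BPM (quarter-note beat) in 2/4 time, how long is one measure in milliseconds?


Working:
Quarter-note beat duration = 60000 / 103 ms
Beats per measure (2/4) = 2
One measure = 2 × 60000 / 103 = 120000 / 103 ms
= 1165.0 ms


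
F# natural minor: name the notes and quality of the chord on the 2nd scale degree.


Reasoning:
F# natural minor scale: F# G# A B C# D E
Diatonic triad on degree 2 stacks scale notes 2, 4, 6: G# B D
G#→B = 3 semitones; G#→D = 6 semitones → diminished triad
= G# B D (diminished)


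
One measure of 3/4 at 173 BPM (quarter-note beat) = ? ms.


Working:
Quarter-note beat duration = 60000 / 173 ms
Beats per measure (3/4) = 3
One measure = 3 × 60000 / 173 = 180000 / 173 ms
= 1040.5 ms


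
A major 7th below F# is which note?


Let's work it out.
A 7th spans 7 letter names, so from F we land on G
A major 7th = 11 semitones below F#
Spell G at that pitch: G
= G


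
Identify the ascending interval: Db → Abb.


Working:
Letter names: D → A spans 5 letter names → a 5th
Semitones: Db → Abb = 6 half-steps
A 5th of 6 semitones is a diminished 5th
= diminished 5th


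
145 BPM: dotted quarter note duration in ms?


Step by step:
One quarter-note beat = 60000 / BPM = 60000 / 145 ms
Dotted quarter note = 3/2 × quarter note
Duration = 3/2 × 60000 / 145 = 90000 / 145
= 620.7 ms


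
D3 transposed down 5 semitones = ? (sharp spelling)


Working:
D3: chromatic position 2 in octave 3 → absolute = 3×12 + 2 = 38
Transpose down 5: 38 - 5 = 33
33 = 2×12 + 9 → A in octave 2
Result = A2


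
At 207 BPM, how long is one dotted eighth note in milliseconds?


Let's work it out.
One quarter-note beat = 60000 / BPM = 60000 / 207 ms
Dotted eighth note = 3/4 × quarter note
Duration = 3/4 × 60000 / 207 = 45000 / 207
= 217.4 ms


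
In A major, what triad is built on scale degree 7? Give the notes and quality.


A major scale: A B C# D E F# G#
Diatonic triad on degree 7 stacks scale notes 7, 2, 4: G# B D
G#→B = 3 semitones; G#→D = 6 semitones → diminished triad
= G# B D (diminished)


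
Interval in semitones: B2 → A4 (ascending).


Let's work it out.
Absolute semitone position = octave×12 + chromatic position
B2: 2×12 + 11 = 35
A4: 4×12 + 9 = 57
Difference = 57 - 35 = 22
= 22 semitones


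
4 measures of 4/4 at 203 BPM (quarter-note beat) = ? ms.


Solution.
Quarter-note beat duration = 60000 / 203 ms
Beats per measure (4/4) = 4
One measure = 4 × 60000 / 203 = 240000 / 203 ms
4 measures = 4 × 240000 / 203 = 960000 / 203
= 4729.1 ms


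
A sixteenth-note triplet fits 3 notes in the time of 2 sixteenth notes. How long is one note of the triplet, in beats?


Step by step:
Triplet: 3 notes occupy the space of 2 sixteenth notes
Space = 2 × 1/4 = 1/2 beats
Each triplet note = 1/2 / 3 = 1/6 beats
= 1/6 beats


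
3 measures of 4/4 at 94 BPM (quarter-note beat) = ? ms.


Working:
Quarter-note beat duration = 60000 / 94 ms
Beats per measure (4/4) = 4
One measure = 4 × 60000 / 94 = 240000 / 94 ms
3 measures = 3 × 240000 / 94 = 720000 / 94
= 7659.6 ms


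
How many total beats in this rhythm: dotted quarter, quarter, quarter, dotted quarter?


Solution.
Beat values:
  dotted quarter = 1.5 beats
  quarter = 1 beat
  quarter = 1 beat
  dotted quarter = 1.5 beats
Sum = 1.5 + 1 + 1 + 1.5
= 5 beats


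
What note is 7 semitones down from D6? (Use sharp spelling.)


Working:
D6: chromatic position 2 in octave 6 → absolute = 6×12 + 2 = 74
Transpose down 7: 74 - 7 = 67
67 = 5×12 + 7 → G in octave 5
Result = G5


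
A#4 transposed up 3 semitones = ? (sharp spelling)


Working:
A#4: chromatic position 10 in octave 4 → absolute = 4×12 + 10 = 58
Transpose up 3: 58 + 3 = 61
61 = 5×12 + 1 → C# in octave 5
Result = C#5


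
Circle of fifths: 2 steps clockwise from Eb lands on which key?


Each clockwise step on the circle of fifths moves up a perfect 5th
From Eb: Eb → Bb → F
= F


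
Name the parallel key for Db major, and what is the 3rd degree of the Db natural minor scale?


Step by step:
Parallel keys share the same tonic but differ in mode
Db major → parallel is Db minor
Db natural minor scale: Db Eb Fb Gb Ab Bbb Cb
= Db minor; 3rd degree = Fb


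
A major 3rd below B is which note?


A 3rd spans 3 letter names, so from B we land on G
A major 3rd = 4 semitones below B
Spell G at that pitch: G
= G


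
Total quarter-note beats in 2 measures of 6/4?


Time signature 6/4: the bottom number 4 means the quarter note gets one count
The top number 6 means 6 quarter-note beats per measure
Total = 6 × 2 measures
= 12 quarter-note beats


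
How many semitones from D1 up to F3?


Reasoning:
Absolute semitone position = octave×12 + chromatic position
D1: 1×12 + 2 = 14
F3: 3×12 + 5 = 41
Difference = 41 - 14 = 27
= 27 semitones


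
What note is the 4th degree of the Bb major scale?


Major scale pattern: W-W-H-W-W-W-H (2-2-1-2-2-2-1 semitones)
Starting from Bb:
  Bb + 2 semitones → C
  C + 2 semitones → D
  D + 1 semitone → Eb
  Eb + 2 semitones → F
  F + 2 semitones → G
  G + 2 semitones → A
  A + 1 semitone → Bb
Scale: Bb C D Eb F G A
Degree 4 = Eb


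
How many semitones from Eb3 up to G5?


Solution.
Absolute semitone position = octave×12 + chromatic position
Eb3: 3×12 + 3 = 39
G5: 5×12 + 7 = 67
Difference = 67 - 39 = 28
= 28 semitones


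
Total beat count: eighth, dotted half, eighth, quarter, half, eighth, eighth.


Working:
Beat values:
  eighth = 0.5 beats
  dotted half = 3 beats
  eighth = 0.5 beats
  quarter = 1 beat
  half = 2 beats
  eighth = 0.5 beats
  eighth = 0.5 beats
Sum = 0.5 + 3 + 0.5 + 1 + 2 + 0.5 + 0.5
= 8 beats


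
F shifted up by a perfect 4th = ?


Working:
perfect 4th: 4 letter names, 5 semitones
Letter: F + 3 → B
Pitch: F + 5 semitones, spelled as a B → Bb
= Bb


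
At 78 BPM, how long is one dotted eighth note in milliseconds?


Let's work it out.
One quarter-note beat = 60000 / BPM = 60000 / 78 ms
Dotted eighth note = 3/4 × quarter note
Duration = 3/4 × 60000 / 78 = 45000 / 78
= 576.9 ms


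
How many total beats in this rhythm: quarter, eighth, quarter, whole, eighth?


Reasoning:
Beat values:
  quarter = 1 beat
  eighth = 0.5 beats
  quarter = 1 beat
  whole = 4 beats
  eighth = 0.5 beats
Sum = 1 + 0.5 + 1 + 4 + 0.5
= 7 beats


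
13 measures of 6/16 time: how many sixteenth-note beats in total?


Reasoning:
Time signature 6/16: the bottom number 16 means the sixteenth note gets one count
The top number 6 means 6 sixteenth-note beats per measure
Total = 6 × 13 measures
= 78 sixteenth-note beats
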